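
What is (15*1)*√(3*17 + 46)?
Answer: 15*√97 ≈ 147.73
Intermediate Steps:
(15*1)*√(3*17 + 46) = 15*√(51 + 46) = 15*√97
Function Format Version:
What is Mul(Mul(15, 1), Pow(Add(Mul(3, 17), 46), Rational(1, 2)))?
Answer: Mul(15, Pow(97, Rational(1, 2))) ≈ 147.73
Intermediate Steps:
Mul(Mul(15, 1), Pow(Add(Mul(3, 17), 46), Rational(1, 2))) = Mul(15, Pow(Add(51, 46), Rational(1, 2))) = Mul(15, Pow(97, Rational(1, 2)))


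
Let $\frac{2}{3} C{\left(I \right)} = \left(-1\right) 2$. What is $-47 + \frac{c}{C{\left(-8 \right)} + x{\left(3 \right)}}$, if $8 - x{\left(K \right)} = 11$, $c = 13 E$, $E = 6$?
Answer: $-60$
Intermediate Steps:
$C{\left(I \right)} = -3$ ($C{\left(I \right)} = \frac{3 \left(\left(-1\right) 2\right)}{2} = \frac{3}{2} \left(-2\right) = -3$)
$c = 78$ ($c = 13 \cdot 6 = 78$)
$x{\left(K \right)} = -3$ ($x{\left(K \right)} = 8 - 11 = -3$)
$-47 + \frac{c}{C{\left(-8 \right)} + x{\left(3 \right)}} = -47 + \frac{1}{-3 - 3} \cdot 78 = -47 + \frac{1}{-6} \cdot 78 = -47 - 13 = -60$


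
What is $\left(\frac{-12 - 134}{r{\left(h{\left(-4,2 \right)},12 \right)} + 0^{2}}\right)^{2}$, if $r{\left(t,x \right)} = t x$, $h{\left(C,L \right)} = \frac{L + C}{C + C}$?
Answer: $\frac{21316}{9} \approx 2368.4$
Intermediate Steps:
$h{\left(C,L \right)} = \frac{C + L}{2 C}$
$\left(\frac{-12 - 134}{r{\left(h{\left(-4,2 \right)},12 \right)} + 0^{2}}\right)^{2} = \left(\frac{-12 - 134}{\frac{-4 + 2}{2 \left(-4\right)} 12 + 0^{2}}\right)^{2} = \left(- \frac{146}{\frac{1}{2} \left(- \frac{1}{4}\right) \left(-2\right) 12 + 0}\right)^{2} = \left(- \frac{146}{\frac{1}{4} \cdot 12 + 0}\right)^{2} = \left(- \frac{146}{3 + 0}\right)^{2} = \left(- \frac{146}{3}\right)^{2} = \frac{21316}{9}$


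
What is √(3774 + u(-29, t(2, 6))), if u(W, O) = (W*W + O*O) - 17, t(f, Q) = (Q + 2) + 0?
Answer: 3*√518 ≈ 68.279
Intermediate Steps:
t(f, Q) = 2 + Q (t(f, Q) = (2 + Q) + 0 = 2 + Q)
u(W, O) = -17 + O² + W² (u(W, O) = (W² + O²) - 17 = (O² + W²) - 17 = -17 + O² + W²)
√(3774 + u(-29, t(2, 6))) = √(3774 + (-17 + (2 + 6)² + (-29)²)) = √(3774 + (-17 + 8² + 841)) = √(3774 + (-17 + 64 + 841)) = √(3774 + 888) = √4662 = 3*√518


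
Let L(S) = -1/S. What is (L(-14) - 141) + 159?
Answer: 253/14 ≈ 18.071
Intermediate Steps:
(L(-14) - 141) + 159 = (-1/(-14) - 141) + 159 = (-1*(-1/14) - 141) + 159 = (1/14 - 141) + 159 = -1973/14 + 159 = 253/14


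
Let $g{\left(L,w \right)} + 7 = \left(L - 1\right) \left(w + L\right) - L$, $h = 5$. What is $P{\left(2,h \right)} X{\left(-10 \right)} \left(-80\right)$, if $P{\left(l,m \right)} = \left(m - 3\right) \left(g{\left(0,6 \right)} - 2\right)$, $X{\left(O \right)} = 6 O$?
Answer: $-144000$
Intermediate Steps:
$g{\left(L,w \right)} = -7 - L + \left(-1 + L\right) \left(L + w\right)$ ($g{\left(L,w \right)} = -7 - \left(L - \left(L - 1\right) \left(w + L\right)\right) = -7 - \left(L - \left(-1 + L\right) \left(L + w\right)\right) = -7 - L + \left(-1 + L\right) \left(L + w\right)$)
$P{\left(l,m \right)} = 45 - 15 m$ ($P{\left(l,m \right)} = \left(m - 3\right) \left(\left(-7 + 0^{2} - 6 - 0 + 0 \cdot 6\right) - 2\right) = \left(-3 + m\right) \left(\left(-7 + 0 - 6 + 0 + 0\right) - 2\right) = \left(-3 + m\right) \left(-13 - 2\right) = \left(-3 + m\right) \left(-15\right) = 45 - 15 m$)
$P{\left(2,h \right)} X{\left(-10 \right)} \left(-80\right) = \left(45 - 75\right) 6 \left(-10\right) \left(-80\right) = \left(45 - 75\right) \left(-60\right) \left(-80\right) = \left(-30\right) \left(-60\right) \left(-80\right) = 1800 \left(-80\right) = -144000$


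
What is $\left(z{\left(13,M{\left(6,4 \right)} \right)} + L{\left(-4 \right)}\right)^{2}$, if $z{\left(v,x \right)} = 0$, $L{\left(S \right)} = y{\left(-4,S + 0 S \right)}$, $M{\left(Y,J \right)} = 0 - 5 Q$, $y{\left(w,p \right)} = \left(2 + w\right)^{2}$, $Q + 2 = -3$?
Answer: $16$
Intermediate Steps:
$Q = -5$ ($Q = -2 - 3 = -5$)
$M{\left(Y,J \right)} = 25$ ($M{\left(Y,J \right)} = 0 - -25 = 0 + 25 = 25$)
$L{\left(S \right)} = 4$ ($L{\left(S \right)} = \left(2 - 4\right)^{2} = \left(-2\right)^{2} = 4$)
$\left(z{\left(13,M{\left(6,4 \right)} \right)} + L{\left(-4 \right)}\right)^{2} = \left(0 + 4\right)^{2} = 4^{2} = 16$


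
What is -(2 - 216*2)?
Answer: 430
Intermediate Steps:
-(2 - 216*2) = -(2 - 36*12) = -(2 - 432) = -1*(-430) = 430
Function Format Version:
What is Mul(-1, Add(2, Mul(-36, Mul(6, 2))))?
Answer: 430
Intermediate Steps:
Mul(-1, Add(2, Mul(-36, Mul(6, 2)))) = Mul(-1, Add(2, Mul(-36, 12))) = Mul(-1, Add(2, -432)) = Mul(-1, -430) = 430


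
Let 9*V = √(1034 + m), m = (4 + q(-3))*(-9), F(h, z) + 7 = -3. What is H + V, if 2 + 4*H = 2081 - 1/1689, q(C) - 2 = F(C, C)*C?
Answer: 1755715/3378 + √710/9 ≈ 522.71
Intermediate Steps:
F(h, z) = -10 (F(h, z) = -7 - 3 = -10)
q(C) = 2 - 10*C
m = -324 (m = (4 + (2 - 10*(-3)))*(-9) = (4 + (2 + 30))*(-9) = (4 + 32)*(-9) = 36*(-9) = -324)
V = √710/9 (V = √(1034 - 324)/9 = √710/9 ≈ 2.9606)
H = 1755715/3378 (H = -½ + (2081 - 1/1689)/4 = -½ + (¼)*(3514808/1689) = -½ + 878702/1689 = 1755715/3378 ≈ 519.75)
H + V = 1755715/3378 + √710/9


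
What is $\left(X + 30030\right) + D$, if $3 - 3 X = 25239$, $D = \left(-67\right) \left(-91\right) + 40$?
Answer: $27755$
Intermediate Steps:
$D = 6137$ ($D = 6097 + 40 = 6137$)
$X = -8412$ ($X = 1 - 8413 = -8412$)
$\left(X + 30030\right) + D = \left(-8412 + 30030\right) + 6137 = 21618 + 6137 = 27755$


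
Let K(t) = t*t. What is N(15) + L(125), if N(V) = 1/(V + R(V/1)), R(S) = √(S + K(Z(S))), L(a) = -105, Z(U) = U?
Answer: -106 + 4*√15/15 ≈ -104.97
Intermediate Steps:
K(t) = t²
R(S) = √(S + S²)
N(V) = 1/(V + √(V*(1 + V))) (N(V) = 1/(V + √((V/1)*(1 + V/1))) = 1/(V + √((V*1)*(1 + V*1))) = 1/(V + √(V*(1 + V))))
N(15) + L(125) = 1/(15 + √(15*(1 + 15))) - 105 = 1/(15 + √(15*16)) - 105 = 1/(15 + √240) - 105 = 1/(15 + 4*√15) - 105 = -105 + 1/(15 + 4*√15)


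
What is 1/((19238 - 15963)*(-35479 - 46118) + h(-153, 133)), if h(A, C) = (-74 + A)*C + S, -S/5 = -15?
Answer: -1/267260291 ≈ -3.7417e-9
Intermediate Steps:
S = 75 (S = -5*(-15) = 75)
h(A, C) = 75 + C*(-74 + A) (h(A, C) = (-74 + A)*C + 75 = C*(-74 + A) + 75 = 75 + C*(-74 + A))
1/((19238 - 15963)*(-35479 - 46118) + h(-153, 133)) = 1/((19238 - 15963)*(-35479 - 46118) + (75 - 74*133 - 153*133)) = 1/(3275*(-81597) + (75 - 9842 - 20349)) = 1/(-267230175 - 30116) = 1/(-267260291) = -1/267260291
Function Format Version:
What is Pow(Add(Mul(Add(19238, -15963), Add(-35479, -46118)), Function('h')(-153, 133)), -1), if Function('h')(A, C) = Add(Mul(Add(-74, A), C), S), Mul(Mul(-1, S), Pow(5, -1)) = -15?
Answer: Rational(-1, 267260291) ≈ -3.7417e-9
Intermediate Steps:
S = 75 (S = Mul(-5, -15) = 75)
Function('h')(A, C) = Add(75, Mul(C, Add(-74, A))) (Function('h')(A, C) = Add(Mul(Add(-74, A), C), 75) = Add(Mul(C, Add(-74, A)), 75) = Add(75, Mul(C, Add(-74, A))))
Pow(Add(Mul(Add(19238, -15963), Add(-35479, -46118)), Function('h')(-153, 133)), -1) = Pow(Add(Mul(Add(19238, -15963), Add(-35479, -46118)), Add(75, Mul(-74, 133), Mul(-153, 133))), -1) = Pow(Add(Mul(3275, -81597), Add(75, -9842, -20349)), -1) = Pow(Add(-267230175, -30116), -1) = Pow(-267260291, -1) = Rational(-1, 267260291)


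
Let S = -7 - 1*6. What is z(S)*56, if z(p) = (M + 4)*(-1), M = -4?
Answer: 0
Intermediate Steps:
S = -13 (S = -7 - 6 = -13)
z(p) = 0 (z(p) = (-4 + 4)*(-1) = 0*(-1) = 0)
z(S)*56 = 0*56 = 0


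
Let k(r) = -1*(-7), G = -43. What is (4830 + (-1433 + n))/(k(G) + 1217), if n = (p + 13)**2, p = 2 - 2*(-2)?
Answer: 1879/612 ≈ 3.0703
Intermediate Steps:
p = 6 (p = 2 + 4 = 6)
k(r) = 7
n = 361 (n = (6 + 13)**2 = 19**2 = 361)
(4830 + (-1433 + n))/(k(G) + 1217) = (4830 + (-1433 + 361))/(7 + 1217) = (4830 - 1072)/1224 = 3758*(1/1224) = 1879/612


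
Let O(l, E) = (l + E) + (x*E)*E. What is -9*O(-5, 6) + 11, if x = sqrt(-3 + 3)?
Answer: 2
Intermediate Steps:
x = 0 (x = sqrt(0) = 0)
O(l, E) = E + l (O(l, E) = (l + E) + (0*E)*E = (E + l) + 0*E = (E + l) + 0 = E + l)
-9*O(-5, 6) + 11 = -9*(6 - 5) + 11 = -9*1 + 11 = -9 + 11 = 2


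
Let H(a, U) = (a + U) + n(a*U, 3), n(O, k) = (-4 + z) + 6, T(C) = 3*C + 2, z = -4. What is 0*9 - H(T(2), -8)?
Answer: 2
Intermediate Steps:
T(C) = 2 + 3*C
n(O, k) = -2 (n(O, k) = (-4 - 4) + 6 = -8 + 6 = -2)
H(a, U) = -2 + U + a (H(a, U) = (a + U) - 2 = (U + a) - 2 = -2 + U + a)
0*9 - H(T(2), -8) = 0*9 - (-2 - 8 + (2 + 3*2)) = 0 - (-2 - 8 + (2 + 6)) = 0 - (-2 - 8 + 8) = 0 - 1*(-2) = 0 + 2 = 2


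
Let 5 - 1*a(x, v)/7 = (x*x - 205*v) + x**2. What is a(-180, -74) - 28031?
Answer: -587786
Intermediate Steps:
a(x, v) = 35 - 14*x**2 + 1435*v (a(x, v) = 35 - 7*((x*x - 205*v) + x**2) = 35 - 7*((x**2 - 205*v) + x**2) = 35 - 7*(-205*v + 2*x**2) = 35 + (-14*x**2 + 1435*v) = 35 - 14*x**2 + 1435*v)
a(-180, -74) - 28031 = (35 - 14*(-180)**2 + 1435*(-74)) - 28031 = (35 - 14*32400 - 106190) - 28031 = (35 - 453600 - 106190) - 28031 = -559755 - 28031 = -587786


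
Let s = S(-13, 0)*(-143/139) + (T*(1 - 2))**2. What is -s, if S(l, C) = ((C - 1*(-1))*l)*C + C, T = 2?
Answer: -4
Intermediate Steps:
S(l, C) = C + C*l*(1 + C) (S(l, C) = ((C + 1)*l)*C + C = ((1 + C)*l)*C + C = (l*(1 + C))*C + C = C*l*(1 + C) + C = C + C*l*(1 + C))
s = 4 (s = (0*(1 - 13 + 0*(-13)))*(-143/139) + (2*(1 - 2))**2 = (0*(1 - 13 + 0))*(-143*1/139) + (2*(-1))**2 = (0*(-12))*(-143/139) + (-2)**2 = 0*(-143/139) + 4 = 0 + 4 = 4)
-s = -1*4 = -4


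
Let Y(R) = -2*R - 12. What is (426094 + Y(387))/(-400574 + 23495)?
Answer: -425308/377079 ≈ -1.1279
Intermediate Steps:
Y(R) = -12 - 2*R
(426094 + Y(387))/(-400574 + 23495) = (426094 + (-12 - 2*387))/(-400574 + 23495) = (426094 + (-12 - 774))/(-377079) = (426094 - 786)*(-1/377079) = 425308*(-1/377079) = -425308/377079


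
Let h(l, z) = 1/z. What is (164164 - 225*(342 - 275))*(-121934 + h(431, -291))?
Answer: -54537055915/3 ≈ -1.8179e+10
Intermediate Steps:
(164164 - 225*(342 - 275))*(-121934 + h(431, -291)) = (164164 - 225*(342 - 275))*(-121934 + 1/(-291)) = (164164 - 225*67)*(-121934 - 1/291) = (164164 - 15075)*(-35482795/291) = 149089*(-35482795/291) = -54537055915/3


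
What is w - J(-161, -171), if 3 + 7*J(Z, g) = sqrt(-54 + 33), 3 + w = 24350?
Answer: 170432/7 - I*sqrt(21)/7 ≈ 24347.0 - 0.65465*I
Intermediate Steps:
w = 24347 (w = -3 + 24350 = 24347)
J(Z, g) = -3/7 + I*sqrt(21)/7 (J(Z, g) = -3/7 + sqrt(-54 + 33)/7 = -3/7 + sqrt(-21)/7 = -3/7 + (I*sqrt(21))/7 = -3/7 + I*sqrt(21)/7)
w - J(-161, -171) = 24347 - (-3/7 + I*sqrt(21)/7) = 24347 + (3/7 - I*sqrt(21)/7) = 170432/7 - I*sqrt(21)/7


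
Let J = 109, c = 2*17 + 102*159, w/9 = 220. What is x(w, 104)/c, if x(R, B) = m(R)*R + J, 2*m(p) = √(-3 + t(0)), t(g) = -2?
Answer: 109/16252 + 495*I*√5/8126 ≈ 0.0067069 + 0.13621*I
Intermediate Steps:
w = 1980 (w = 9*220 = 1980)
m(p) = I*√5/2 (m(p) = √(-3 - 2)/2 = √(-5)/2 = (I*√5)/2 = I*√5/2)
c = 16252 (c = 34 + 16218 = 16252)
x(R, B) = 109 + I*R*√5/2 (x(R, B) = (I*√5/2)*R + 109 = I*R*√5/2 + 109 = 109 + I*R*√5/2)
x(w, 104)/c = (109 + (½)*I*1980*√5)/16252 = (109 + 990*I*√5)*(1/16252) = 109/16252 + 495*I*√5/8126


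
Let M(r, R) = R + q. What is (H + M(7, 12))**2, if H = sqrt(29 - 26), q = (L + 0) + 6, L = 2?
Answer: (20 + sqrt(3))**2 ≈ 472.28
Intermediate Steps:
q = 8 (q = (2 + 0) + 6 = 2 + 6 = 8)
H = sqrt(3) ≈ 1.7320
M(r, R) = 8 + R (M(r, R) = R + 8 = 8 + R)
(H + M(7, 12))**2 = (sqrt(3) + (8 + 12))**2 = (sqrt(3) + 20)**2 = (20 + sqrt(3))**2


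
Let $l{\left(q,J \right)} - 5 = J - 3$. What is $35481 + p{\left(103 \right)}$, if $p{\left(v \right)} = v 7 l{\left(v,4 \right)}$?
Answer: $39807$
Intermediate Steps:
$l{\left(q,J \right)} = 2 + J$ ($l{\left(q,J \right)} = 5 + \left(J - 3\right) = 5 + \left(-3 + J\right) = 2 + J$)
$p{\left(v \right)} = 42 v$ ($p{\left(v \right)} = v 7 \left(2 + 4\right) = 7 v 6 = 42 v$)
$35481 + p{\left(103 \right)} = 35481 + 42 \cdot 103 = 35481 + 4326 = 39807$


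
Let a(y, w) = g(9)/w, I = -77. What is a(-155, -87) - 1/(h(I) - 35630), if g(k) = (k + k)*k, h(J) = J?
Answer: -1928149/1035503 ≈ -1.8620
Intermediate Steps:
g(k) = 2*k² (g(k) = (2*k)*k = 2*k²)
a(y, w) = 162/w (a(y, w) = (2*9²)/w = (2*81)/w = 162/w)
a(-155, -87) - 1/(h(I) - 35630) = 162/(-87) - 1/(-77 - 35630) = 162*(-1/87) - 1/(-35707) = -54/29 - 1*(-1/35707) = -54/29 + 1/35707 = -1928149/1035503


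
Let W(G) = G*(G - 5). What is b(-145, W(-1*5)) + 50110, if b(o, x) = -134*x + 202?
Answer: 43612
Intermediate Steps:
W(G) = G*(-5 + G)
b(o, x) = 202 - 134*x
b(-145, W(-1*5)) + 50110 = (202 - 134*(-1*5)*(-5 - 1*5)) + 50110 = (202 - (-670)*(-5 - 5)) + 50110 = (202 - (-670)*(-10)) + 50110 = (202 - 134*50) + 50110 = (202 - 6700) + 50110 = -6498 + 50110 = 43612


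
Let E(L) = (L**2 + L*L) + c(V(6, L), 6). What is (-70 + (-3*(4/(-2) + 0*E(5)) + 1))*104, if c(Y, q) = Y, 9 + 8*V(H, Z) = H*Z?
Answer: -6552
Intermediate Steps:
V(H, Z) = -9/8 + H*Z/8 (V(H, Z) = -9/8 + (H*Z)/8 = -9/8 + H*Z/8)
E(L) = -9/8 + 2*L**2 + 3*L/4 (E(L) = (L**2 + L*L) + (-9/8 + (1/8)*6*L) = (L**2 + L**2) + (-9/8 + 3*L/4) = 2*L**2 + (-9/8 + 3*L/4) = -9/8 + 2*L**2 + 3*L/4)
(-70 + (-3*(4/(-2) + 0*E(5)) + 1))*104 = (-70 + (-3*(4/(-2) + 0*(-9/8 + 2*5**2 + (3/4)*5)) + 1))*104 = (-70 + (-3*(4*(-1/2) + 0*(-9/8 + 2*25 + 15/4)) + 1))*104 = (-70 + (-3*(-2 + 0*(-9/8 + 50 + 15/4)) + 1))*104 = (-70 + (-3*(-2 + 0*(421/8)) + 1))*104 = (-70 + (-3*(-2 + 0) + 1))*104 = (-70 + (-3*(-2) + 1))*104 = (-70 + (6 + 1))*104 = (-70 + 7)*104 = -63*104 = -6552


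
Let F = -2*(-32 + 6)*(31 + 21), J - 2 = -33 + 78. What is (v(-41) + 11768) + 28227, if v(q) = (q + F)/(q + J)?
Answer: 242633/6 ≈ 40439.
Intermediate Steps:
J = 47 (J = 2 + (-33 + 78) = 2 + 45 = 47)
F = 2704 (F = -(-52)*52 = -2*(-1352) = 2704)
v(q) = (2704 + q)/(47 + q) (v(q) = (q + 2704)/(q + 47) = (2704 + q)/(47 + q))
(v(-41) + 11768) + 28227 = ((2704 - 41)/(47 - 41) + 11768) + 28227 = (2663/6 + 11768) + 28227 = 73271/6 + 28227 = 242633/6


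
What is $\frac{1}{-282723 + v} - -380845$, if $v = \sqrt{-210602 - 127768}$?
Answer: $\frac{10147314550768644}{26644211033} - \frac{i \sqrt{338370}}{79932633099} \approx 3.8085 \cdot 10^{5} - 7.2773 \cdot 10^{-9} i$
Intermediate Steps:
$v = i \sqrt{338370}$ ($v = \sqrt{-338370} = i \sqrt{338370} \approx 581.7 i$)
$\frac{1}{-282723 + v} - -380845 = \frac{1}{-282723 + i \sqrt{338370}} - -380845 = \frac{1}{-282723 + i \sqrt{338370}} + 380845 = 380845 + \frac{1}{-282723 + i \sqrt{338370}}$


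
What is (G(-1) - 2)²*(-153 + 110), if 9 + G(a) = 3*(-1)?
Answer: -8428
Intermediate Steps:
G(a) = -12 (G(a) = -9 + 3*(-1) = -9 - 3 = -12)
(G(-1) - 2)²*(-153 + 110) = (-12 - 2)²*(-153 + 110) = (-14)²*(-43) = 196*(-43) = -8428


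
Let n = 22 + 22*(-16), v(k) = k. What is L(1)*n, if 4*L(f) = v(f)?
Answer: -165/2 ≈ -82.500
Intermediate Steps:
L(f) = f/4
n = -330 (n = 22 - 352 = -330)
L(1)*n = ((¼)*1)*(-330) = (¼)*(-330) = -165/2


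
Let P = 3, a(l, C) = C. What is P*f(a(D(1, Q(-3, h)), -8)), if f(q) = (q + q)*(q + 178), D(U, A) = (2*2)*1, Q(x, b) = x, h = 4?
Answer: -8160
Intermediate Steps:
D(U, A) = 4 (D(U, A) = 4*1 = 4)
f(q) = 2*q*(178 + q) (f(q) = (2*q)*(178 + q) = 2*q*(178 + q))
P*f(a(D(1, Q(-3, h)), -8)) = 3*(2*(-8)*(178 - 8)) = 3*(2*(-8)*170) = 3*(-2720) = -8160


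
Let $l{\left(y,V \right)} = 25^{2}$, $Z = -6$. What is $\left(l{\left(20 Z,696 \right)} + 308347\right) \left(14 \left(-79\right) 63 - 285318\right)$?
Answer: $-109683824112$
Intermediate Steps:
$l{\left(y,V \right)} = 625$
$\left(l{\left(20 Z,696 \right)} + 308347\right) \left(14 \left(-79\right) 63 - 285318\right) = \left(625 + 308347\right) \left(14 \left(-79\right) 63 - 285318\right) = 308972 \left(\left(-1106\right) 63 - 285318\right) = 308972 \left(-69678 - 285318\right) = 308972 \left(-354996\right) = -109683824112$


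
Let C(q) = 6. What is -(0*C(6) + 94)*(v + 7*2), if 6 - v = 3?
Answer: -1598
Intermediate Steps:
v = 3 (v = 6 - 1*3 = 6 - 3 = 3)
-(0*C(6) + 94)*(v + 7*2) = -(0*6 + 94)*(3 + 7*2) = -(0 + 94)*(3 + 14) = -94*17 = -1*1598 = -1598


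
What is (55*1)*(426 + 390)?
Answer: 44880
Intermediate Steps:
(55*1)*(426 + 390) = 55*816 = 44880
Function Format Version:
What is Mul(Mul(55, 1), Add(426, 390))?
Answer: 44880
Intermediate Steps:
Mul(Mul(55, 1), Add(426, 390)) = Mul(55, 816) = 44880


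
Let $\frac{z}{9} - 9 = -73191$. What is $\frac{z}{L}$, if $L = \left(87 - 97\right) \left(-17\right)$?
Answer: $- \frac{329319}{85} \approx -3874.3$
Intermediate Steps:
$z = -658638$ ($z = 81 + 9 \left(-73191\right) = 81 - 658719 = -658638$)
$L = 170$ ($L = \left(-10\right) \left(-17\right) = 170$)
$\frac{z}{L} = - \frac{658638}{170} = \left(-658638\right) \frac{1}{170} = - \frac{329319}{85}$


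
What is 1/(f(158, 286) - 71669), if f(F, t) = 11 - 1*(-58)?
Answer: -1/71600 ≈ -1.3966e-5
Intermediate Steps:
f(F, t) = 69 (f(F, t) = 11 + 58 = 69)
1/(f(158, 286) - 71669) = 1/(69 - 71669) = 1/(-71600) = -1/71600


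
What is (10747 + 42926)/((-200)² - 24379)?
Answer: 17891/5207 ≈ 3.4360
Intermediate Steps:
(10747 + 42926)/((-200)² - 24379) = 53673/(40000 - 24379) = 53673/15621 = 53673*(1/15621) = 17891/5207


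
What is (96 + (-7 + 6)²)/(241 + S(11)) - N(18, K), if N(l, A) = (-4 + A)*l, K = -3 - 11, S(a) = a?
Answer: 81745/252 ≈ 324.38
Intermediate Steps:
K = -14
N(l, A) = l*(-4 + A)
(96 + (-7 + 6)²)/(241 + S(11)) - N(18, K) = (96 + (-7 + 6)²)/(241 + 11) - 18*(-4 - 14) = (96 + (-1)²)/252 - 18*(-18) = (96 + 1)*(1/252) - 1*(-324) = 97*(1/252) + 324 = 97/252 + 324 = 81745/252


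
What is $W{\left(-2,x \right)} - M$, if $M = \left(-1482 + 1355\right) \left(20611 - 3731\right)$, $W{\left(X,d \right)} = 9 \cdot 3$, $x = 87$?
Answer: $2143787$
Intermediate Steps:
$W{\left(X,d \right)} = 27$
$M = -2143760$ ($M = \left(-127\right) 16880 = -2143760$)
$W{\left(-2,x \right)} - M = 27 - -2143760 = 27 + 2143760 = 2143787$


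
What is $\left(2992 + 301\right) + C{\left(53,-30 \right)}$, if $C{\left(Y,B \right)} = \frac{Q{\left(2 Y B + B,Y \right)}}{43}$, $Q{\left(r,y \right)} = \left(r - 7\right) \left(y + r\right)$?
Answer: $\frac{10297668}{43} \approx 2.3948 \cdot 10^{5}$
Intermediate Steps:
$Q{\left(r,y \right)} = \left(-7 + r\right) \left(r + y\right)$
$C{\left(Y,B \right)} = - \frac{7 B}{43} - \frac{7 Y}{43} + \frac{\left(B + 2 B Y\right)^{2}}{43} - \frac{14 B Y}{43} + \frac{Y \left(B + 2 B Y\right)}{43}$ ($C{\left(Y,B \right)} = \frac{\left(2 Y B + B\right)^{2} - 7 \left(2 Y B + B\right) - 7 Y + \left(2 Y B + B\right) Y}{43} = \left(\left(2 B Y + B\right)^{2} - 7 \left(2 B Y + B\right) - 7 Y + \left(2 B Y + B\right) Y\right) \frac{1}{43} = \left(\left(B + 2 B Y\right)^{2} - 7 \left(B + 2 B Y\right) - 7 Y + \left(B + 2 B Y\right) Y\right) \frac{1}{43} = \left(\left(B + 2 B Y\right)^{2} - \left(7 B + 14 B Y\right) - 7 Y + Y \left(B + 2 B Y\right)\right) \frac{1}{43} = \left(\left(B + 2 B Y\right)^{2} - 7 B - 7 Y + Y \left(B + 2 B Y\right) - 14 B Y\right) \frac{1}{43} = - \frac{7 B}{43} - \frac{7 Y}{43} + \frac{\left(B + 2 B Y\right)^{2}}{43} - \frac{14 B Y}{43} + \frac{Y \left(B + 2 B Y\right)}{43}$)
$\left(2992 + 301\right) + C{\left(53,-30 \right)} = \left(2992 + 301\right) + \left(\left(- \frac{7}{43}\right) 53 - - \frac{210 \left(1 + 2 \cdot 53\right)}{43} + \frac{\left(-30\right)^{2} \left(1 + 2 \cdot 53\right)^{2}}{43} + \frac{1}{43} \left(-30\right) 53 \left(1 + 2 \cdot 53\right)\right) = 3293 - \left(\frac{371}{43} - \frac{900 \left(1 + 106\right)^{2}}{43} - \frac{210 \left(1 + 106\right)}{43} + \frac{30}{43} \cdot 53 \left(1 + 106\right)\right) = 3293 + \left(- \frac{371}{43} - \left(- \frac{210}{43}\right) 107 + \frac{1}{43} \cdot 900 \cdot 107^{2} + \frac{1}{43} \left(-30\right) 53 \cdot 107\right) = 3293 + \left(- \frac{371}{43} + \frac{22470}{43} + \frac{1}{43} \cdot 900 \cdot 11449 - \frac{170130}{43}\right) = 3293 + \left(- \frac{371}{43} + \frac{22470}{43} + \frac{10304100}{43} - \frac{170130}{43}\right) = 3293 + \frac{10156069}{43} = \frac{10297668}{43}$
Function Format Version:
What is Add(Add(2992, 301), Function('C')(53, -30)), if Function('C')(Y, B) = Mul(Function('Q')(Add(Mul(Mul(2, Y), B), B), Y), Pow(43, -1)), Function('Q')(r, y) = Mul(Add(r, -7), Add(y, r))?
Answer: Rational(10297668, 43) ≈ 2.3948e+5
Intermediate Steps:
Function('Q')(r, y) = Mul(Add(-7, r), Add(r, y))
Function('C')(Y, B) = Add(Mul(Rational(-7, 43), B), Mul(Rational(-7, 43), Y), Mul(Rational(1, 43), Pow(Add(B, Mul(2, B, Y)), 2)), Mul(Rational(-14, 43), B, Y), Mul(Rational(1, 43), Y, Add(B, Mul(2, B, Y)))) (Function('C')(Y, B) = Mul(Add(Pow(Add(Mul(Mul(2, Y), B), B), 2), Mul(-7, Add(Mul(Mul(2, Y), B), B)), Mul(-7, Y), Mul(Add(Mul(Mul(2, Y), B), B), Y)), Pow(43, -1)) = Mul(Add(Pow(Add(Mul(2, B, Y), B), 2), Mul(-7, Add(Mul(2, B, Y), B)), Mul(-7, Y), Mul(Add(Mul(2, B, Y), B), Y)), Rational(1, 43)) = Mul(Add(Pow(Add(B, Mul(2, B, Y)), 2), Mul(-7, Add(B, Mul(2, B, Y))), Mul(-7, Y), Mul(Add(B, Mul(2, B, Y)), Y)), Rational(1, 43)) = Mul(Add(Pow(Add(B, Mul(2, B, Y)), 2), Add(Mul(-7, B), Mul(-14, B, Y)), Mul(-7, Y), Mul(Y, Add(B, Mul(2, B, Y)))), Rational(1, 43)) = Mul(Add(Pow(Add(B, Mul(2, B, Y)), 2), Mul(-7, B), Mul(-7, Y), Mul(Y, Add(B, Mul(2, B, Y))), Mul(-14, B, Y)), Rational(1, 43)) = Add(Mul(Rational(-7, 43), B), Mul(Rational(-7, 43), Y), Mul(Rational(1, 43), Pow(Add(B, Mul(2, B, Y)), 2)), Mul(Rational(-14, 43), B, Y), Mul(Rational(1, 43), Y, Add(B, Mul(2, B, Y)))))
Add(Add(2992, 301), Function('C')(53, -30)) = Add(Add(2992, 301), Add(Mul(Rational(-7, 43), 53), Mul(Rational(-7, 43), -30, Add(1, Mul(2, 53))), Mul(Rational(1, 43), Pow(-30, 2), Pow(Add(1, Mul(2, 53)), 2)), Mul(Rational(1, 43), -30, 53, Add(1, Mul(2, 53))))) = Add(3293, Add(Rational(-371, 43), Mul(Rational(-7, 43), -30, Add(1, 106)), Mul(Rational(1, 43), 900, Pow(Add(1, 106), 2)), Mul(Rational(1, 43), -30, 53, Add(1, 106)))) = Add(3293, Add(Rational(-371, 43), Mul(Rational(-7, 43), -30, 107), Mul(Rational(1, 43), 900, Pow(107, 2)), Mul(Rational(1, 43), -30, 53, 107))) = Add(3293, Add(Rational(-371, 43), Rational(22470, 43), Mul(Rational(1, 43), 900, 11449), Rational(-170130, 43))) = Add(3293, Add(Rational(-371, 43), Rational(22470, 43), Rational(10304100, 43), Rational(-170130, 43))) = Add(3293, Rational(10156069, 43)) = Rational(10297668, 43)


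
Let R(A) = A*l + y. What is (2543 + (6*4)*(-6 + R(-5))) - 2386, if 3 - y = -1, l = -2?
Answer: 349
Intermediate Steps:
y = 4 (y = 3 - 1*(-1) = 3 + 1 = 4)
R(A) = 4 - 2*A (R(A) = A*(-2) + 4 = -2*A + 4 = 4 - 2*A)
(2543 + (6*4)*(-6 + R(-5))) - 2386 = (2543 + (6*4)*(-6 + (4 - 2*(-5)))) - 2386 = (2543 + 24*(-6 + (4 + 10))) - 2386 = (2543 + 24*(-6 + 14)) - 2386 = (2543 + 24*8) - 2386 = (2543 + 192) - 2386 = 2735 - 2386 = 349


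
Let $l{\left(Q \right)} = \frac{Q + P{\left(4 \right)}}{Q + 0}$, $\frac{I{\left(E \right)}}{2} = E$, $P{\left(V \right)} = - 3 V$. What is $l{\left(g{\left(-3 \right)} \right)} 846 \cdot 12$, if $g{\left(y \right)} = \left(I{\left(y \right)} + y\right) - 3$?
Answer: $20304$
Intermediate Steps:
$I{\left(E \right)} = 2 E$
$g{\left(y \right)} = -3 + 3 y$ ($g{\left(y \right)} = \left(2 y + y\right) - 3 = 3 y - 3 = -3 + 3 y$)
$l{\left(Q \right)} = \frac{-12 + Q}{Q}$ ($l{\left(Q \right)} = \frac{Q - 12}{Q + 0} = \frac{Q - 12}{Q} = \frac{-12 + Q}{Q}$)
$l{\left(g{\left(-3 \right)} \right)} 846 \cdot 12 = \frac{-12 + \left(-3 + 3 \left(-3\right)\right)}{-3 + 3 \left(-3\right)} 846 \cdot 12 = \frac{-12 - 12}{-3 - 9} \cdot 10152 = \frac{-12 - 12}{-12} \cdot 10152 = \left(- \frac{1}{12}\right) \left(-24\right) 10152 = 2 \cdot 10152 = 20304$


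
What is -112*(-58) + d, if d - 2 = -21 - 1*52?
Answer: 6425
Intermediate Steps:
d = -71 (d = 2 + (-21 - 1*52) = 2 + (-21 - 52) = 2 - 73 = -71)
-112*(-58) + d = -112*(-58) - 71 = 6496 - 71 = 6425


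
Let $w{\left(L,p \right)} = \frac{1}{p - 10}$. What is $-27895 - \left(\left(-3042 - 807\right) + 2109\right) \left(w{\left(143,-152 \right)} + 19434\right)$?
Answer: $\frac{912255865}{27} \approx 3.3787 \cdot 10^{7}$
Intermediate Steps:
$w{\left(L,p \right)} = \frac{1}{-10 + p}$
$-27895 - \left(\left(-3042 - 807\right) + 2109\right) \left(w{\left(143,-152 \right)} + 19434\right) = -27895 - \left(\left(-3042 - 807\right) + 2109\right) \left(\frac{1}{-10 - 152} + 19434\right) = -27895 - \left(-3849 + 2109\right) \left(\frac{1}{-162} + 19434\right) = -27895 - - 1740 \left(- \frac{1}{162} + 19434\right) = -27895 - \left(-1740\right) \frac{3148307}{162} = -27895 - - \frac{913009030}{27} = -27895 + \frac{913009030}{27} = \frac{912255865}{27}$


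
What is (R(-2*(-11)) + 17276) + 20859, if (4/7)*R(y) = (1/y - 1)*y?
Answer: 152393/4 ≈ 38098.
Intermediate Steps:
R(y) = 7*y*(-1 + 1/y)/4 (R(y) = 7*((1/y - 1)*y)/4 = 7*((-1 + 1/y)*y)/4 = 7*(y*(-1 + 1/y))/4 = 7*y*(-1 + 1/y)/4)
(R(-2*(-11)) + 17276) + 20859 = ((7/4 - (-7)*(-11)/2) + 17276) + 20859 = ((7/4 - 7/4*22) + 17276) + 20859 = ((7/4 - 77/2) + 17276) + 20859 = (-147/4 + 17276) + 20859 = 68957/4 + 20859 = 152393/4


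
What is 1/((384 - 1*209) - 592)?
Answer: -1/417 ≈ -0.0023981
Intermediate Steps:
1/((384 - 1*209) - 592) = 1/((384 - 209) - 592) = 1/(175 - 592) = 1/(-417) = -1/417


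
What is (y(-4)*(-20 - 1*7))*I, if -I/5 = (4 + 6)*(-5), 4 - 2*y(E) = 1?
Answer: -10125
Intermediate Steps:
y(E) = 3/2 (y(E) = 2 - ½*1 = 2 - ½ = 3/2)
I = 250 (I = -5*(4 + 6)*(-5) = -50*(-5) = -5*(-50) = 250)
(y(-4)*(-20 - 1*7))*I = (3*(-20 - 1*7)/2)*250 = (3*(-20 - 7)/2)*250 = ((3/2)*(-27))*250 = -81/2*250 = -10125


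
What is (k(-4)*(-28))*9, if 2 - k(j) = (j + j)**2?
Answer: 15624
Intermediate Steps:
k(j) = 2 - 4*j**2 (k(j) = 2 - (j + j)**2 = 2 - (2*j)**2 = 2 - 4*j**2)
(k(-4)*(-28))*9 = ((2 - 4*(-4)**2)*(-28))*9 = ((2 - 4*16)*(-28))*9 = ((2 - 64)*(-28))*9 = -62*(-28)*9 = 1736*9 = 15624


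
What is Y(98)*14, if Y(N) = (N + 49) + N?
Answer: 3430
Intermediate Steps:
Y(N) = 49 + 2*N (Y(N) = (49 + N) + N = 49 + 2*N)
Y(98)*14 = (49 + 2*98)*14 = (49 + 196)*14 = 245*14 = 3430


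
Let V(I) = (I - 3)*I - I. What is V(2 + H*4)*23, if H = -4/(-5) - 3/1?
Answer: 42228/25 ≈ 1689.1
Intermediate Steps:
H = -11/5 (H = -4*(-⅕) - 3*1 = ⅘ - 3 = -11/5 ≈ -2.2000)
V(I) = -I + I*(-3 + I) (V(I) = (-3 + I)*I - I = I*(-3 + I) - I = -I + I*(-3 + I))
V(2 + H*4)*23 = ((2 - 11/5*4)*(-4 + (2 - 11/5*4)))*23 = ((2 - 44/5)*(-4 + (2 - 44/5)))*23 = -34*(-4 - 34/5)/5*23 = -34/5*(-54/5)*23 = (1836/25)*23 = 42228/25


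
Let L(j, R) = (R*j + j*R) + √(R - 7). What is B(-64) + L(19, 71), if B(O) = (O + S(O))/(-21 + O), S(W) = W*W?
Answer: 225978/85 ≈ 2658.6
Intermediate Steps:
S(W) = W²
B(O) = (O + O²)/(-21 + O)
L(j, R) = √(-7 + R) + 2*R*j (L(j, R) = (R*j + R*j) + √(-7 + R) = 2*R*j + √(-7 + R) = √(-7 + R) + 2*R*j)
B(-64) + L(19, 71) = -64*(1 - 64)/(-21 - 64) + (√(-7 + 71) + 2*71*19) = -64*(-63)/(-85) + (√64 + 2698) = -64*(-1/85)*(-63) + (8 + 2698) = -4032/85 + 2706 = 225978/85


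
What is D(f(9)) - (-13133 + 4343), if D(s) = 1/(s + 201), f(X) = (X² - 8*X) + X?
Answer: 1925011/219 ≈ 8790.0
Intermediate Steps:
f(X) = X² - 7*X
D(s) = 1/(201 + s)
D(f(9)) - (-13133 + 4343) = 1/(201 + 9*(-7 + 9)) - (-13133 + 4343) = 1/(201 + 9*2) - 1*(-8790) = 1/(201 + 18) + 8790 = 1/219 + 8790 = 1925011/219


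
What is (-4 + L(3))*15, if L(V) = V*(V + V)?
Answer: 210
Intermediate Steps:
L(V) = 2*V² (L(V) = V*(2*V) = 2*V²)
(-4 + L(3))*15 = (-4 + 2*3²)*15 = (-4 + 2*9)*15 = (-4 + 18)*15 = 14*15 = 210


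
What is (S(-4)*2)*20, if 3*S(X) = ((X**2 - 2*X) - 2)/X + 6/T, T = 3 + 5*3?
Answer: -620/9 ≈ -68.889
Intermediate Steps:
T = 18 (T = 3 + 15 = 18)
S(X) = 1/9 + (-2 + X**2 - 2*X)/(3*X) (S(X) = (((X**2 - 2*X) - 2)/X + 6/18)/3 = ((-2 + X**2 - 2*X)/X + 6*(1/18))/3 = ((-2 + X**2 - 2*X)/X + 1/3)/3 = (1/3 + (-2 + X**2 - 2*X)/X)/3 = 1/9 + (-2 + X**2 - 2*X)/(3*X))
(S(-4)*2)*20 = (((1/9)*(-6 - 4*(-5 + 3*(-4)))/(-4))*2)*20 = (((1/9)*(-1/4)*(-6 - 4*(-5 - 12)))*2)*20 = (((1/9)*(-1/4)*(-6 - 4*(-17)))*2)*20 = (((1/9)*(-1/4)*(-6 + 68))*2)*20 = (((1/9)*(-1/4)*62)*2)*20 = -31/18*2*20 = -31/9*20 = -620/9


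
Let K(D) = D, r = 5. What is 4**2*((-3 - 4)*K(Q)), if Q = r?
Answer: -560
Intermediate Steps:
Q = 5
4**2*((-3 - 4)*K(Q)) = 4**2*((-3 - 4)*5) = 16*(-7*5) = 16*(-35) = -560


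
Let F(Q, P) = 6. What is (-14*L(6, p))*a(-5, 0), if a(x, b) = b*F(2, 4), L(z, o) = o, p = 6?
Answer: 0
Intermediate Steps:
a(x, b) = 6*b (a(x, b) = b*6 = 6*b)
(-14*L(6, p))*a(-5, 0) = (-84)*(6*0) = -14*6*0 = -84*0 = 0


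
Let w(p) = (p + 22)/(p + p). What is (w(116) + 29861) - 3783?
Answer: 3025117/116 ≈ 26079.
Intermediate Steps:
w(p) = (22 + p)/(2*p) (w(p) = (22 + p)/((2*p)) = (22 + p)*(1/(2*p)) = (22 + p)/(2*p))
(w(116) + 29861) - 3783 = ((1/2)*(22 + 116)/116 + 29861) - 3783 = ((1/2)*(1/116)*138 + 29861) - 3783 = (69/116 + 29861) - 3783 = 3463945/116 - 3783 = 3025117/116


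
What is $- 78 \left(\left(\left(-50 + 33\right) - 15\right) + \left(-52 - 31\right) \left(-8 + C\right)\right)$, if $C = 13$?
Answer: $34866$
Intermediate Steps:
$- 78 \left(\left(\left(-50 + 33\right) - 15\right) + \left(-52 - 31\right) \left(-8 + C\right)\right) = - 78 \left(\left(\left(-50 + 33\right) - 15\right) + \left(-52 - 31\right) \left(-8 + 13\right)\right) = - 78 \left(\left(-17 - 15\right) - 415\right) = - 78 \left(-32 - 415\right) = \left(-78\right) \left(-447\right) = 34866$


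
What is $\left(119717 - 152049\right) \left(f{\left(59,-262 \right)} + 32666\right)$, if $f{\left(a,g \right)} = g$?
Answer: $-1047686128$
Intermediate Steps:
$\left(119717 - 152049\right) \left(f{\left(59,-262 \right)} + 32666\right) = \left(119717 - 152049\right) \left(-262 + 32666\right) = \left(-32332\right) 32404 = -1047686128$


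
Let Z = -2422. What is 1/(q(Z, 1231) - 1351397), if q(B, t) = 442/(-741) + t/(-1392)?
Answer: -8816/11913929007 ≈ -7.3997e-7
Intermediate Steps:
q(B, t) = -34/57 - t/1392 (q(B, t) = 442*(-1/741) + t*(-1/1392) = -34/57 - t/1392)
1/(q(Z, 1231) - 1351397) = 1/((-34/57 - 1/1392*1231) - 1351397) = 1/((-34/57 - 1231/1392) - 1351397) = 1/(-13055/8816 - 1351397) = 1/(-11913929007/8816) = -8816/11913929007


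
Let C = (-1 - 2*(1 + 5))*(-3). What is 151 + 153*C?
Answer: 6118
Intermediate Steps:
C = 39 (C = (-1 - 2*6)*(-3) = (-1 - 12)*(-3) = -13*(-3) = 39)
151 + 153*C = 151 + 153*39 = 151 + 5967 = 6118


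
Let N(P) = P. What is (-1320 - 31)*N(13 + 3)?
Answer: -21616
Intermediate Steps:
(-1320 - 31)*N(13 + 3) = (-1320 - 31)*(13 + 3) = -1351*16 = -21616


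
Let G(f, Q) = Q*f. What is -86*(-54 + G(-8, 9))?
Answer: 10836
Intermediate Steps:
-86*(-54 + G(-8, 9)) = -86*(-54 + 9*(-8)) = -86*(-54 - 72) = -86*(-126) = 10836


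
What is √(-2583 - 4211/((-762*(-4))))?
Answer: I*√6002422590/1524 ≈ 50.837*I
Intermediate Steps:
√(-2583 - 4211/((-762*(-4)))) = √(-2583 - 4211/3048) = √(-7877195/3048) = I*√6002422590/1524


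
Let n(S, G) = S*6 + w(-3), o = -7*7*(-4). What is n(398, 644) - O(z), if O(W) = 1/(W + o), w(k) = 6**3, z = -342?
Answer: 380185/146 ≈ 2604.0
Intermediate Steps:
w(k) = 216
o = 196 (o = -49*(-4) = 196)
n(S, G) = 216 + 6*S (n(S, G) = S*6 + 216 = 6*S + 216 = 216 + 6*S)
O(W) = 1/(196 + W) (O(W) = 1/(W + 196) = 1/(196 + W))
n(398, 644) - O(z) = (216 + 6*398) - 1/(196 - 342) = (216 + 2388) - 1/(-146) = 2604 - 1*(-1/146) = 2604 + 1/146 = 380185/146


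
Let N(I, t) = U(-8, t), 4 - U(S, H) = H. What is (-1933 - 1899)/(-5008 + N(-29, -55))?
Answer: 3832/4949 ≈ 0.77430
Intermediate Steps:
U(S, H) = 4 - H
N(I, t) = 4 - t
(-1933 - 1899)/(-5008 + N(-29, -55)) = (-1933 - 1899)/(-5008 + (4 - 1*(-55))) = -3832/(-5008 + (4 + 55)) = -3832/(-5008 + 59) = -3832/(-4949) = -3832*(-1/4949) = 3832/4949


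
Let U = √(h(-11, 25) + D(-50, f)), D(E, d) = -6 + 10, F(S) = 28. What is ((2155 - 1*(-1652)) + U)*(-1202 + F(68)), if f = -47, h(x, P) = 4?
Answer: -4469418 - 2348*√2 ≈ -4.4727e+6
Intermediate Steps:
D(E, d) = 4
U = 2*√2 (U = √(4 + 4) = √8 = 2*√2 ≈ 2.8284)
((2155 - 1*(-1652)) + U)*(-1202 + F(68)) = ((2155 - 1*(-1652)) + 2*√2)*(-1202 + 28) = ((2155 + 1652) + 2*√2)*(-1174) = (3807 + 2*√2)*(-1174) = -4469418 - 2348*√2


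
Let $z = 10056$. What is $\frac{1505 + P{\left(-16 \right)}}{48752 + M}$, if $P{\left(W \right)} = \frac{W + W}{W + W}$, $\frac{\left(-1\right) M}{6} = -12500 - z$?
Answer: $\frac{753}{92044} \approx 0.0081809$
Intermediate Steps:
$M = 135336$ ($M = - 6 \left(-12500 - 10056\right) = \left(-6\right) \left(-22556\right) = 135336$)
$P{\left(W \right)} = 1$ ($P{\left(W \right)} = \frac{2 W}{2 W} = 2 W \frac{1}{2 W} = 1$)
$\frac{1505 + P{\left(-16 \right)}}{48752 + M} = \frac{1505 + 1}{48752 + 135336} = \frac{1506}{184088} = 1506 \cdot \frac{1}{184088} = \frac{753}{92044}$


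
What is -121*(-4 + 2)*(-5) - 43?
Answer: -1253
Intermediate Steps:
-121*(-4 + 2)*(-5) - 43 = -(-242)*(-5) - 43 = -121*10 - 43 = -1210 - 43 = -1253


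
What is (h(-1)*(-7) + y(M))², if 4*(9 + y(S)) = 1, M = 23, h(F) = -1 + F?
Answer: 441/16 ≈ 27.563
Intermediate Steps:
y(S) = -35/4 (y(S) = -9 + (¼)*1 = -9 + ¼ = -35/4)
(h(-1)*(-7) + y(M))² = ((-1 - 1)*(-7) - 35/4)² = (-2*(-7) - 35/4)² = (14 - 35/4)² = (21/4)² = 441/16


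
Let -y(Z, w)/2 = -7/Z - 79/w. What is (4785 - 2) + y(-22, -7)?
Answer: 366504/77 ≈ 4759.8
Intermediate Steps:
y(Z, w) = 14/Z + 158/w (y(Z, w) = -2*(-7/Z - 79/w) = -2*(-79/w - 7/Z) = 14/Z + 158/w)
(4785 - 2) + y(-22, -7) = (4785 - 2) + (14/(-22) + 158/(-7)) = 4783 + (14*(-1/22) + 158*(-⅐)) = 4783 + (-7/11 - 158/7) = 4783 - 1787/77 = 366504/77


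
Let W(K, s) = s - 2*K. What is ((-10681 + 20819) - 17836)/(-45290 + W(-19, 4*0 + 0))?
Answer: 1283/7542 ≈ 0.17011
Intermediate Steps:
((-10681 + 20819) - 17836)/(-45290 + W(-19, 4*0 + 0)) = ((-10681 + 20819) - 17836)/(-45290 + ((4*0 + 0) - 2*(-19))) = (10138 - 17836)/(-45290 + ((0 + 0) + 38)) = -7698/(-45290 + (0 + 38)) = -7698/(-45290 + 38) = -7698/(-45252) = -7698*(-1/45252) = 1283/7542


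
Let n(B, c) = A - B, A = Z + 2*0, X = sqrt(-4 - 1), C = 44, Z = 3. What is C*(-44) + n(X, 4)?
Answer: -1933 - I*sqrt(5) ≈ -1933.0 - 2.2361*I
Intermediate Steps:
X = I*sqrt(5) (X = sqrt(-5) = I*sqrt(5) ≈ 2.2361*I)
A = 3 (A = 3 + 2*0 = 3 + 0 = 3)
n(B, c) = 3 - B
C*(-44) + n(X, 4) = 44*(-44) + (3 - I*sqrt(5)) = -1936 + (3 - I*sqrt(5)) = -1933 - I*sqrt(5)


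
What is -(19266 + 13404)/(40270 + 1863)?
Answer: -32670/42133 ≈ -0.77540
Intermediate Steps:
-(19266 + 13404)/(40270 + 1863) = -32670/42133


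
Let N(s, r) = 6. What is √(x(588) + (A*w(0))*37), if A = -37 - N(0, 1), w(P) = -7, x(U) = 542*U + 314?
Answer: 3*√36683 ≈ 574.58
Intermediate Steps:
x(U) = 314 + 542*U
A = -43 (A = -37 - 1*6 = -37 - 6 = -43)
√(x(588) + (A*w(0))*37) = √((314 + 542*588) - 43*(-7)*37) = √((314 + 318696) + 301*37) = √(319010 + 11137) = √330147 = 3*√36683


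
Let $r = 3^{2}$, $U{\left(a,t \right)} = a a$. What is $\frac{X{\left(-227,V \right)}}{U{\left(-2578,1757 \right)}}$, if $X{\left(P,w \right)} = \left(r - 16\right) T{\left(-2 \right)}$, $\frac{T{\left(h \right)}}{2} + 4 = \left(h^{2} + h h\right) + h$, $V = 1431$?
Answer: $- \frac{7}{1661521} \approx -4.213 \cdot 10^{-6}$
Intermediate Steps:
$U{\left(a,t \right)} = a^{2}$
$r = 9$
$T{\left(h \right)} = -8 + 2 h + 4 h^{2}$ ($T{\left(h \right)} = -8 + 2 \left(\left(h^{2} + h h\right) + h\right) = -8 + 2 \left(\left(h^{2} + h^{2}\right) + h\right) = -8 + 2 \left(2 h^{2} + h\right) = -8 + 2 \left(h + 2 h^{2}\right) = -8 + \left(2 h + 4 h^{2}\right) = -8 + 2 h + 4 h^{2}$)
$X{\left(P,w \right)} = -28$ ($X{\left(P,w \right)} = \left(9 - 16\right) \left(-8 + 2 \left(-2\right) + 4 \left(-2\right)^{2}\right) = - 7 \left(-8 - 4 + 4 \cdot 4\right) = - 7 \left(-8 - 4 + 16\right) = \left(-7\right) 4 = -28$)
$\frac{X{\left(-227,V \right)}}{U{\left(-2578,1757 \right)}} = - \frac{28}{\left(-2578\right)^{2}} = - \frac{28}{6646084} = \left(-28\right) \frac{1}{6646084} = - \frac{7}{1661521}$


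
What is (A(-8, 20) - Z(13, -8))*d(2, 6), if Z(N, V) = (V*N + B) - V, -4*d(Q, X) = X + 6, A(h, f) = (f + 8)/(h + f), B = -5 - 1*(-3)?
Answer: -301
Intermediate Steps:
B = -2 (B = -5 + 3 = -2)
A(h, f) = (8 + f)/(f + h)
d(Q, X) = -3/2 - X/4 (d(Q, X) = -(X + 6)/4 = -(6 + X)/4 = -3/2 - X/4)
Z(N, V) = -2 - V + N*V (Z(N, V) = (V*N - 2) - V = (N*V - 2) - V = (-2 + N*V) - V = -2 - V + N*V)
(A(-8, 20) - Z(13, -8))*d(2, 6) = ((8 + 20)/(20 - 8) - (-2 - 1*(-8) + 13*(-8)))*(-3/2 - ¼*6) = (28/12 - (-2 + 8 - 104))*(-3/2 - 3/2) = ((1/12)*28 - 1*(-98))*(-3) = (7/3 + 98)*(-3) = (301/3)*(-3) = -301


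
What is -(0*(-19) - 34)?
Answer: 34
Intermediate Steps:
-(0*(-19) - 34) = -(0 - 34) = -1*(-34) = 34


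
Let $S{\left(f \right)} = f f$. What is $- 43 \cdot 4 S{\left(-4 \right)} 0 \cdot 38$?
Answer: $0$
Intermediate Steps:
$S{\left(f \right)} = f^{2}$
$- 43 \cdot 4 S{\left(-4 \right)} 0 \cdot 38 = - 43 \cdot 4 \left(-4\right)^{2} \cdot 0 \cdot 38 = - 43 \cdot 4 \cdot 16 \cdot 0 \cdot 38 = - 43 \cdot 64 \cdot 0 \cdot 38 = \left(-43\right) 0 \cdot 38 = 0 \cdot 38 = 0$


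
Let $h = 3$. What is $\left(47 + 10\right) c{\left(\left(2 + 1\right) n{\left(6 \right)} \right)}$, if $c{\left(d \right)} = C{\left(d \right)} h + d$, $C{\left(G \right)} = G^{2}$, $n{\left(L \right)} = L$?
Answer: $56430$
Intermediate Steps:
$c{\left(d \right)} = d + 3 d^{2}$ ($c{\left(d \right)} = d^{2} \cdot 3 + d = 3 d^{2} + d = d + 3 d^{2}$)
$\left(47 + 10\right) c{\left(\left(2 + 1\right) n{\left(6 \right)} \right)} = \left(47 + 10\right) \left(2 + 1\right) 6 \left(1 + 3 \left(2 + 1\right) 6\right) = 57 \cdot 3 \cdot 6 \left(1 + 3 \cdot 3 \cdot 6\right) = 57 \cdot 18 \left(1 + 3 \cdot 18\right) = 57 \cdot 18 \left(1 + 54\right) = 57 \cdot 18 \cdot 55 = 57 \cdot 990 = 56430$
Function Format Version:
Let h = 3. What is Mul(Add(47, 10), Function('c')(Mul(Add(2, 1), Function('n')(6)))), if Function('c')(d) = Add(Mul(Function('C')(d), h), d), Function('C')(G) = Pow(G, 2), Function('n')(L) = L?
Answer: 56430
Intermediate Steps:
Function('c')(d) = Add(d, Mul(3, Pow(d, 2))) (Function('c')(d) = Add(Mul(Pow(d, 2), 3), d) = Add(Mul(3, Pow(d, 2)), d) = Add(d, Mul(3, Pow(d, 2))))
Mul(Add(47, 10), Function('c')(Mul(Add(2, 1), Function('n')(6)))) = Mul(Add(47, 10), Mul(Mul(Add(2, 1), 6), Add(1, Mul(3, Mul(Add(2, 1), 6))))) = Mul(57, Mul(Mul(3, 6), Add(1, Mul(3, Mul(3, 6))))) = Mul(57, Mul(18, Add(1, Mul(3, 18)))) = Mul(57, Mul(18, Add(1, 54))) = Mul(57, Mul(18, 55)) = Mul(57, 990) = 56430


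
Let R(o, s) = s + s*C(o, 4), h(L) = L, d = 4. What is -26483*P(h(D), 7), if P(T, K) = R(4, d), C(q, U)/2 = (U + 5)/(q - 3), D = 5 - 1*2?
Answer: -2012708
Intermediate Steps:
D = 3 (D = 5 - 2 = 3)
C(q, U) = 2*(5 + U)/(-3 + q) (C(q, U) = 2*((U + 5)/(q - 3)) = 2*((5 + U)/(-3 + q)) = 2*(5 + U)/(-3 + q))
R(o, s) = s + 18*s/(-3 + o) (R(o, s) = s + s*(2*(5 + 4)/(-3 + o)) = s + s*(2*9/(-3 + o)) = s + s*(18/(-3 + o)) = s + 18*s/(-3 + o))
P(T, K) = 76 (P(T, K) = 4*(15 + 4)/(-3 + 4) = 4*19/1 = 4*1*19 = 76)
-26483*P(h(D), 7) = -26483*76 = -2012708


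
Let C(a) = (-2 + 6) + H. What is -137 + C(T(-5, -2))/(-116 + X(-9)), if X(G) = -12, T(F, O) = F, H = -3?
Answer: -17537/128 ≈ -137.01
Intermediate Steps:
C(a) = 1 (C(a) = (-2 + 6) - 3 = 4 - 3 = 1)
-137 + C(T(-5, -2))/(-116 + X(-9)) = -137 + 1/(-116 - 12) = -137 + 1/(-128) = -137 - 1/128*1 = -137 - 1/128 = -17537/128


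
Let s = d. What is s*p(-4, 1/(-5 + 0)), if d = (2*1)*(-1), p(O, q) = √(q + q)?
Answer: -2*I*√10/5 ≈ -1.2649*I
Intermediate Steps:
p(O, q) = √2*√q (p(O, q) = √(2*q) = √2*√q)
d = -2 (d = 2*(-1) = -2)
s = -2
s*p(-4, 1/(-5 + 0)) = -2*√2*√(1/(-5 + 0)) = -2*√2*√(1/(-5)) = -2*√2*√(-⅕) = -2*√2*I*√5/5 = -2*I*√10/5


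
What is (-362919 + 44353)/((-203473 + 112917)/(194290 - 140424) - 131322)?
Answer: 4289969039/1768470352 ≈ 2.4258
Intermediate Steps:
(-362919 + 44353)/((-203473 + 112917)/(194290 - 140424) - 131322) = -318566/(-90556/53866 - 131322) = -318566/(-90556*1/53866 - 131322) = -318566/(-45278/26933 - 131322) = -318566/(-3536940704/26933) = -318566*(-26933/3536940704) = 4289969039/1768470352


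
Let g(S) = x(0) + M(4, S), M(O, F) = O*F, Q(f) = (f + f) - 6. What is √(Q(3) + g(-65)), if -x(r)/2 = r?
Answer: 2*I*√65 ≈ 16.125*I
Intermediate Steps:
Q(f) = -6 + 2*f (Q(f) = 2*f - 6 = -6 + 2*f)
M(O, F) = F*O
x(r) = -2*r
g(S) = 4*S (g(S) = -2*0 + S*4 = 0 + 4*S = 4*S)
√(Q(3) + g(-65)) = √((-6 + 2*3) + 4*(-65)) = √((-6 + 6) - 260) = √(0 - 260) = √(-260) = 2*I*√65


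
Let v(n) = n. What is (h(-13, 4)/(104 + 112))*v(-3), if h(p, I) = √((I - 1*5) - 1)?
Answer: -I*√2/72 ≈ -0.019642*I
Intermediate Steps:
h(p, I) = √(-6 + I) (h(p, I) = √((I - 5) - 1) = √((-5 + I) - 1) = √(-6 + I))
(h(-13, 4)/(104 + 112))*v(-3) = (√(-6 + 4)/(104 + 112))*(-3) = (√(-2)/216)*(-3) = ((I*√2)*(1/216))*(-3) = (I*√2/216)*(-3) = -I*√2/72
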